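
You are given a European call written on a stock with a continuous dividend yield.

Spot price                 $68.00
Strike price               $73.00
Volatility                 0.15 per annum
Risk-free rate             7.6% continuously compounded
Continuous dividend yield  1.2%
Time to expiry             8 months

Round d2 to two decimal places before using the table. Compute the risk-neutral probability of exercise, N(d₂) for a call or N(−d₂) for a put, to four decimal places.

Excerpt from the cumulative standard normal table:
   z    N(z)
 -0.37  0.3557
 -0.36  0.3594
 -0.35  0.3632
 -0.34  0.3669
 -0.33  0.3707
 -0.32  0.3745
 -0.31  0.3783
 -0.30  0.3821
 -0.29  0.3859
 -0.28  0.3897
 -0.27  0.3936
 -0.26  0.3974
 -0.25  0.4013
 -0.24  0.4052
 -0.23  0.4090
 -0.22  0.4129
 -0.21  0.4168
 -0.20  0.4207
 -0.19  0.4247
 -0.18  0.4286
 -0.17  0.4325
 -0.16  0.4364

σ√T = 0.15 × 0.8165 = 0.1225
d₁ = [ln(68/73) + (0.076 − 0.012 + ½·0.15²)·0.6667] / (σ√T) = (-0.0710 + 0.0502) / 0.1225 = -0.1697 ≈ -0.17
d₂ = -0.1697 − 0.1225 = -0.2922 ≈ -0.29
Risk-neutral Pr[S_T > K] = N(d₂) = N(-0.29) = 0.3859

0.3859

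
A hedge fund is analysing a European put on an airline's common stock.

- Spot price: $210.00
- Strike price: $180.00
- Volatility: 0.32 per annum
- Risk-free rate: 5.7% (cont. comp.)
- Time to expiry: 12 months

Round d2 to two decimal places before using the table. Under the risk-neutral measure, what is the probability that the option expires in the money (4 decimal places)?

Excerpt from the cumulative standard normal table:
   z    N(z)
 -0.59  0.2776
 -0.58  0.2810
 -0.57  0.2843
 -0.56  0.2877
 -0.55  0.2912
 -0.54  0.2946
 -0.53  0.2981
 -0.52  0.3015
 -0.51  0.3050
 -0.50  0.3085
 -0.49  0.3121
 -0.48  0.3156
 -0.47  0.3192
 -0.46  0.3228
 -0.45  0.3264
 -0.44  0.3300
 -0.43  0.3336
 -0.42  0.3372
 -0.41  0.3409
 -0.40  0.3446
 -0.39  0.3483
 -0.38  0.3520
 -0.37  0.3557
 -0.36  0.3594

T = 1;  σ√T = 0.3200
d₁ = [ln(210/180) + (0.057 + 0.32²/2)·1] / 0.3200 = [0.1542 + 0.1082] / 0.3200 = 0.8198 ⇒ 0.82
d₂ = d₁ − σ√T = 0.8198 − 0.3200 = 0.4998 ⇒ 0.50
Risk-neutral Pr[S_T < K] = N(−d₂) = N(-0.50) = 0.3085

0.3085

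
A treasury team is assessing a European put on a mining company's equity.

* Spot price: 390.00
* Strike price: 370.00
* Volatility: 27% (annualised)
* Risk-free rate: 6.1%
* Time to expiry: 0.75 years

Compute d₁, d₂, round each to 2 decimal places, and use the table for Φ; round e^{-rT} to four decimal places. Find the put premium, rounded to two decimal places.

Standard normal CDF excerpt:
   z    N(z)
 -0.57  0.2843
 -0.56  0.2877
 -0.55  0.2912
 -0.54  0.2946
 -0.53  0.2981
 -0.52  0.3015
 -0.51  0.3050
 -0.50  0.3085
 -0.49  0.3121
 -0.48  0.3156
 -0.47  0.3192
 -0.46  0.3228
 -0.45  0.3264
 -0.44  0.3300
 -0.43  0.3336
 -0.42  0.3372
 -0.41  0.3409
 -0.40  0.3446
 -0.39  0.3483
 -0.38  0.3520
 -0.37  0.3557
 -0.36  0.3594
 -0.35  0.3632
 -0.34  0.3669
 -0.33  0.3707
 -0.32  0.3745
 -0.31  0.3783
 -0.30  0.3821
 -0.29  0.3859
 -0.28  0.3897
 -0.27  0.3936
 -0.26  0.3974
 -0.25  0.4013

σ√T = 0.27 × 0.8660 = 0.2338
ln(S/K) + (r + σ²/2)T = ln(390/370) + (0.061 + 0.27²/2)·0.75 = 0.0526 + 0.0731 = 0.1257
d₁ = 0.1257 / 0.2338 = 0.5377 ⇒ 0.54
d₂ = d₁ − σ√T = 0.5377 − 0.2338 = 0.3039 ⇒ 0.30
e^(−rT) = e^(−0.061·0.75) = 0.9553
N(−d₂) = N(-0.30) = 0.3821;  N(−d₁) = N(-0.54) = 0.2946
P = 370·0.9553·0.3821 − 390·0.2946 = 135.0574 − 114.8940 = 20.1634

20.16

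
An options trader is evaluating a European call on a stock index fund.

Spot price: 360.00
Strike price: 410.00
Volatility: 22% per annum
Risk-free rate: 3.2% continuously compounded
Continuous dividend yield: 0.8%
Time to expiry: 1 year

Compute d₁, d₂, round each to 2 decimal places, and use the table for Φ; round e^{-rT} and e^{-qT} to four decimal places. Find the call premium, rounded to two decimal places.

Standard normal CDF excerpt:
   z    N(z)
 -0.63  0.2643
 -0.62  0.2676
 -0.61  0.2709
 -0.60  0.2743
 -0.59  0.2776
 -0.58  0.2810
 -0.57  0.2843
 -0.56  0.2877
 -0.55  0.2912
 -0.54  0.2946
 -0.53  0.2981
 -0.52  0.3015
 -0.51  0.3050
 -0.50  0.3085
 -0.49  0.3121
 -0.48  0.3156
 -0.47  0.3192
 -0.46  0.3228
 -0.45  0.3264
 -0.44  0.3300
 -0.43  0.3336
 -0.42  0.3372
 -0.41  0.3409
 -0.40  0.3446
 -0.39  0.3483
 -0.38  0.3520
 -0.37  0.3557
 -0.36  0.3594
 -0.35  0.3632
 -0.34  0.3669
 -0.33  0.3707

16.80

σ√T = 0.22 × 1.0000 = 0.2200
d₁ = [ln(360/410) + (0.032 − 0.008 + 0.22²/2)·1] / 0.2200 = [-0.1301 + 0.0482] / 0.2200 = -0.3721 ⇒ -0.37
d₂ = d₁ − σ√T = -0.3721 − 0.2200 = -0.5921 ⇒ -0.59
e^(−qT) = e^(−0.008·1) = 0.9920;  e^(−rT) = e^(−0.032·1) = 0.9685
N(d₁) = N(-0.37) = 0.3557;  N(d₂) = N(-0.59) = 0.2776
C = 360·0.9920·0.3557 − 410·0.9685·0.2776 = 127.0276 − 110.2308 = 16.7968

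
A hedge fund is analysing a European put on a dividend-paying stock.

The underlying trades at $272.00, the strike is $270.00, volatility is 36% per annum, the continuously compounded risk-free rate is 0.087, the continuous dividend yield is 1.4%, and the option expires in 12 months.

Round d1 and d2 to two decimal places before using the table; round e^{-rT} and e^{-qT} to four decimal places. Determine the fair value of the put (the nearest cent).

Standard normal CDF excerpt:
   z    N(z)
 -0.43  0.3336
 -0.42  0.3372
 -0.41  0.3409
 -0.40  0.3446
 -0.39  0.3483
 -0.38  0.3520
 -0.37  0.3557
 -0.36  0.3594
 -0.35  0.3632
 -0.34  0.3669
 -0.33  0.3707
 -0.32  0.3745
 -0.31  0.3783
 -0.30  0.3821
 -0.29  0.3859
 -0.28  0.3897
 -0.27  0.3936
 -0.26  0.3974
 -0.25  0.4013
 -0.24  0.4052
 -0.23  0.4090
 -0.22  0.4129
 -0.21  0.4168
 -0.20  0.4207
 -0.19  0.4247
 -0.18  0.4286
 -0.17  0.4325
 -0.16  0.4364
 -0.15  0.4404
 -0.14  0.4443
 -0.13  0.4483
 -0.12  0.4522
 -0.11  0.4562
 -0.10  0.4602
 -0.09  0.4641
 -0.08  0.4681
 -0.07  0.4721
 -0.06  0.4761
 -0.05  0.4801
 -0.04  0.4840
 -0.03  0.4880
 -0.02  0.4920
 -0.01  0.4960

$27.37

σ√T = 0.36 × 1.0000 = 0.3600
ln(S/K) + (r − q + σ²/2)T = ln(272/270) + (0.087 − 0.014 + 0.36²/2)·1 = 0.0074 + 0.1378 = 0.1452
d₁ = 0.1452 / 0.3600 = 0.4033 → 0.40
d₂ = d₁ − σ√T = 0.4033 − 0.3600 = 0.0433 → 0.04
e^(−qT) = e^(−0.014·1) = 0.9861;  e^(−rT) = e^(−0.087·1) = 0.9167
N(−d₂) = N(-0.04) = 0.4840;  N(−d₁) = N(-0.40) = 0.3446
P = 270·0.9167·0.4840 − 272·0.9861·0.3446 = 119.7944 − 92.4283 = 27.3660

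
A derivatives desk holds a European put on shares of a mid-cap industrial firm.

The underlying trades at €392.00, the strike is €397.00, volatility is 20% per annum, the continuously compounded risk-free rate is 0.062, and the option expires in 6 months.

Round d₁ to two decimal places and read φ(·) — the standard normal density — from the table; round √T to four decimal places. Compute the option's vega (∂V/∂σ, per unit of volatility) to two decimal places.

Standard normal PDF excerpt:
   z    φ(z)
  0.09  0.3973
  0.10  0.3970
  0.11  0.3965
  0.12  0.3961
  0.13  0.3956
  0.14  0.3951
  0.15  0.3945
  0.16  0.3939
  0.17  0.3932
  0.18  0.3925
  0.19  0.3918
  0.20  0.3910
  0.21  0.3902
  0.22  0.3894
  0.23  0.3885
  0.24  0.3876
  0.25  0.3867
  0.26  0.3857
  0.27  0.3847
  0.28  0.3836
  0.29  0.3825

σ√T = 0.2 × 0.7071 = 0.1414
d₁ = [ln(392/397) + (0.062 + 0.2²/2)·0.5] / 0.1414 = [-0.0127 + 0.0410] / 0.1414 = 0.2003 → 0.20
√T = √0.5 = 0.7071
φ(d₁) = φ(0.20) = 0.3910
vega = S·φ(d₁)·√T = 392·0.3910·0.7071 = 108.3786

108.38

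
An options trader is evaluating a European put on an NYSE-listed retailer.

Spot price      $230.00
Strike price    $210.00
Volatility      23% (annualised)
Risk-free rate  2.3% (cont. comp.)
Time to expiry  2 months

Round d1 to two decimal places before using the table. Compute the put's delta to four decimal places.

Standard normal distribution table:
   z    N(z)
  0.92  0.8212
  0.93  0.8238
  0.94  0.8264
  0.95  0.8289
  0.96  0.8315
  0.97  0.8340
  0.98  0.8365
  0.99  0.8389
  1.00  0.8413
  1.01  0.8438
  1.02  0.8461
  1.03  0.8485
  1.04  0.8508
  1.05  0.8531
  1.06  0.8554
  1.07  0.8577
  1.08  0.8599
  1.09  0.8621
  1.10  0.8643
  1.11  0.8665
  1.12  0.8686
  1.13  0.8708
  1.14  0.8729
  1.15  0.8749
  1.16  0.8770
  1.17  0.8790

σ√T = 0.23·√0.1667 = 0.0939
ln(S/K) + (r + σ²/2)T = ln(230/210) + (0.023 + 0.23²/2)·0.1667 = 0.0910 + 0.0082 = 0.0992
d₁ = 0.0992 / 0.0939 = 1.0566 ⇒ 1.06
N(d₁) = N(1.06) = 0.8554
Δ_put = N(d₁) − 1 = 0.8554 − 1 = -0.1446

-0.1446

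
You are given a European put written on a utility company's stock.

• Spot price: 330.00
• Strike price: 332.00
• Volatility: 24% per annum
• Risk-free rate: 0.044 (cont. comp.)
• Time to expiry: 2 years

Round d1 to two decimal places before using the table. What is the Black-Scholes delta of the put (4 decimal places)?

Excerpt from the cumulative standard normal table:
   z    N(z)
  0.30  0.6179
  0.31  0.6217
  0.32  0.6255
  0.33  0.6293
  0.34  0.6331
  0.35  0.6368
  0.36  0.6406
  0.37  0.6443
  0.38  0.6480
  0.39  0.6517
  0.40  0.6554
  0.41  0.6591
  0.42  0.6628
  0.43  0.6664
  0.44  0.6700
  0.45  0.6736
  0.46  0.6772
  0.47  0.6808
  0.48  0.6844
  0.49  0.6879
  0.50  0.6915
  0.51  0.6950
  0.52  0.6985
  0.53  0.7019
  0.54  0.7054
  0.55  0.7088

σ√T = 0.24 × 1.4142 = 0.3394
d₁ = [ln(330/332) + (0.044 + ½·0.24²)·2] / (σ√T) = (-0.0060 + 0.1456) / 0.3394 = 0.4112 ⇒ 0.41
N(d₁) = N(0.41) = 0.6591
Δ_put = N(d₁) − 1 = 0.6591 − 1 = -0.3409

-0.3409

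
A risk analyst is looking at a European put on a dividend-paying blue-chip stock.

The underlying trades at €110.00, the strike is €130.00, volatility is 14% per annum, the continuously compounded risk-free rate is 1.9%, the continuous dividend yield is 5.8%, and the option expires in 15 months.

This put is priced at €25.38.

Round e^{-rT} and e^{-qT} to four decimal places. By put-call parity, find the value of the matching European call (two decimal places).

€0.75

e^(−qT) = e^(−0.058·1.25) = 0.9301;  e^(−rT) = e^(−0.019·1.25) = 0.9765
Put-call parity: C − P = S·e^(−qT) − K·e^(−rT) = 110·0.9301 − 130·0.9765 = 102.3110 − 126.9450 = -24.6340
C = P + (C − P) = 25.38 + (-24.6340) = 0.7460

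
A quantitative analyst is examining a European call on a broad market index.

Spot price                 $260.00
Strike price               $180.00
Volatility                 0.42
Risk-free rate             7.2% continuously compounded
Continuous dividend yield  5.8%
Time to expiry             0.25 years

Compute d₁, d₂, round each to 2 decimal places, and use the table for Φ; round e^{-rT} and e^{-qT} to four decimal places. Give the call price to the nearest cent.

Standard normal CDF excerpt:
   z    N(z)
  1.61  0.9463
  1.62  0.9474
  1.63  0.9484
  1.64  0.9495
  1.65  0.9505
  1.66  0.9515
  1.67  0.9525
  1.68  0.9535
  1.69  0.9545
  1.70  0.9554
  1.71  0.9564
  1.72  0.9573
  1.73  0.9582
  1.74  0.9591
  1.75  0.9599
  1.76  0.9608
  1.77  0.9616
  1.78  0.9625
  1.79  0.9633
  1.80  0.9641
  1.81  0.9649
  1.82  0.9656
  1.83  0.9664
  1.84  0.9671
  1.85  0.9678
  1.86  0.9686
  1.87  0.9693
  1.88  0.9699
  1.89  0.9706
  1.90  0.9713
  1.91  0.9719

$80.17

σ√T = 0.42·√0.25 = 0.2100
ln(S/K) + (r − q + σ²/2)T = ln(260/180) + (0.072 − 0.058 + 0.42²/2)·0.25 = 0.3677 + 0.0255 = 0.3933
d₁ = 0.3933 / 0.2100 = 1.8727 ≈ 1.87
d₂ = d₁ − σ√T = 1.8727 − 0.2100 = 1.6627 ≈ 1.66
e^(−qT) = e^(−0.058·0.25) = 0.9856;  e^(−rT) = e^(−0.072·0.25) = 0.9822
N(d₁) = N(1.87) = 0.9693;  N(d₂) = N(1.66) = 0.9515
C = 260·0.9856·0.9693 − 180·0.9822·0.9515 = 248.3889 − 168.2214 = 80.1675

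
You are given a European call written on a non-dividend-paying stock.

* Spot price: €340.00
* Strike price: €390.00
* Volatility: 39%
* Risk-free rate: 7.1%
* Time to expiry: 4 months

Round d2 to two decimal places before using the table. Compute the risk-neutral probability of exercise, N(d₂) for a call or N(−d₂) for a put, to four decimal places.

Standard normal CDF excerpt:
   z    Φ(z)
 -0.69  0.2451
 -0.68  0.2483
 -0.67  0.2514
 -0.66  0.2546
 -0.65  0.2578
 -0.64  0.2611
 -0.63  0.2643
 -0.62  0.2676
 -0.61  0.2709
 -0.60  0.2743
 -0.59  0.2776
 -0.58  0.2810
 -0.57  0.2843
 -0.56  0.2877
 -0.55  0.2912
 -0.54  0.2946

0.2676

σ√T = 0.39 × 0.5774 = 0.2252
d₁ = [ln(340/390) + (0.071 + 0.39²/2)·0.3333] / 0.2252 = [-0.1372 + 0.0490] / 0.2252 = -0.3916 ≈ -0.39
d₂ = d₁ − σ√T = -0.3916 − 0.2252 = -0.6168 ≈ -0.62
Risk-neutral Pr[S_T > K] = N(d₂) = N(-0.62) = 0.2676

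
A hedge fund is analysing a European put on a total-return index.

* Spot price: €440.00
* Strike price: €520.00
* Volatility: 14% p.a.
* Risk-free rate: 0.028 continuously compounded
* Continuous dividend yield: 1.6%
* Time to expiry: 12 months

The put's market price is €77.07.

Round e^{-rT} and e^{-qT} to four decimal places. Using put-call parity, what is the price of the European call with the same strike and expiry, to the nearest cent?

€4.43

exp(−qT) = exp(−0.016·1) = 0.9841;  exp(−rT) = exp(−0.028·1) = 0.9724
Put-call parity: C − P = S·e^(−qT) − K·e^(−rT) = 440·0.9841 − 520·0.9724 = 433.0040 − 505.6480 = -72.6440
C = P + (C − P) = 77.07 + (-72.6440) = 4.4260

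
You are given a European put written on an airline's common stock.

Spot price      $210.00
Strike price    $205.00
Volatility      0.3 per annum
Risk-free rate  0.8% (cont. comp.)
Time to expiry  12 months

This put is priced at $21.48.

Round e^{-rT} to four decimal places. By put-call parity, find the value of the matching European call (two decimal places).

exp(−rT) = exp(−0.008·1) = 0.9920
Put-call parity: C − P = S − K·e^(−rT) = 210 − 205·0.9920 = 210 − 203.3600 = 6.6400
C = P + (C − P) = 21.48 + (6.6400) = 28.1200

$28.12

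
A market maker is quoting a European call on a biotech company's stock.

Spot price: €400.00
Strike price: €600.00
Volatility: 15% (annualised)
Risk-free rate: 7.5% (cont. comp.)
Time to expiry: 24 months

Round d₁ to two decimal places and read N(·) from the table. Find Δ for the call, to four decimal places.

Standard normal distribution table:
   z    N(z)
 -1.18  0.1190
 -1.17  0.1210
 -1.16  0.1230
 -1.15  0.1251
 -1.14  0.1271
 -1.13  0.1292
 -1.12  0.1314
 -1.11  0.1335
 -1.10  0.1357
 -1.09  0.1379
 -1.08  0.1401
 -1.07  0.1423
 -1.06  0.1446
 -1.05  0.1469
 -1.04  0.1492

T = 2;  σ√T = 0.2121
d₁ = [ln(400/600) + (0.075 + ½·0.15²)·2] / (σ√T) = (-0.4055 + 0.1725) / 0.2121 = -1.0982 → -1.10
N(d₁) = N(-1.10) = 0.1357
Δ_call = N(d₁) = 0.1357

0.1357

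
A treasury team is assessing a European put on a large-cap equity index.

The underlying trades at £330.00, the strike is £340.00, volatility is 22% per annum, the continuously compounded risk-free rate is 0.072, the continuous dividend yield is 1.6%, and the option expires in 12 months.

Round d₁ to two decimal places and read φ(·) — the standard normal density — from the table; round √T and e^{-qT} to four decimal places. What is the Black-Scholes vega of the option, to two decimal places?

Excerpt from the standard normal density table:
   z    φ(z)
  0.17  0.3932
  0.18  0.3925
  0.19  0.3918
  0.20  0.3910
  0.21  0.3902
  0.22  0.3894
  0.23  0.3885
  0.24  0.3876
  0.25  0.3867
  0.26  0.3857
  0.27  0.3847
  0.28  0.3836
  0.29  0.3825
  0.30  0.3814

126.17

T = 1;  σ√T = 0.2200
ln(S/K) + (r − q + σ²/2)T = ln(330/340) + (0.072 − 0.016 + 0.22²/2)·1 = -0.0299 + 0.0802 = 0.0503
d₁ = 0.0503 / 0.2200 = 0.2289 which rounds to 0.23
√T = √1 = 1.0000
φ(d₁) = φ(0.23) = 0.3885
e^(−qT) = e^(−0.016·1) = 0.9841
vega = S·e^(−qT)·φ(d₁)·√T = 330·0.9841·0.3885·1.0000 = 126.1665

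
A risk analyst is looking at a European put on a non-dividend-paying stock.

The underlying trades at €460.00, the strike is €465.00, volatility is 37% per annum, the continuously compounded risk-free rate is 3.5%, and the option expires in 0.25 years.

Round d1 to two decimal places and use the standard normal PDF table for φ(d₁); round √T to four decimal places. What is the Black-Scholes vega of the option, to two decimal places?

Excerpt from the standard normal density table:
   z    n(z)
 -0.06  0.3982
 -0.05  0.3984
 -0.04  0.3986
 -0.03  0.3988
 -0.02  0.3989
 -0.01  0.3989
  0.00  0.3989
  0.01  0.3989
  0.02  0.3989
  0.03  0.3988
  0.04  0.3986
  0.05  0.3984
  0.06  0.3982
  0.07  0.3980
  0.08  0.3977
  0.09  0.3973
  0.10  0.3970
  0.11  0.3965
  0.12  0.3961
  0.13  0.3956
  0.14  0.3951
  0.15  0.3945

91.47

σ√T = 0.37·√0.25 = 0.1850
d₁ = [ln(460/465) + (0.035 + 0.37²/2)·0.25] / 0.1850 = [-0.0108 + 0.0259] / 0.1850 = 0.0814 ⇒ 0.08
√T = √0.25 = 0.5000
φ(d₁) = φ(0.08) = 0.3977
vega = S·φ(d₁)·√T = 460·0.3977·0.5000 = 91.4710
(Call and put vega coincide under Black-Scholes.)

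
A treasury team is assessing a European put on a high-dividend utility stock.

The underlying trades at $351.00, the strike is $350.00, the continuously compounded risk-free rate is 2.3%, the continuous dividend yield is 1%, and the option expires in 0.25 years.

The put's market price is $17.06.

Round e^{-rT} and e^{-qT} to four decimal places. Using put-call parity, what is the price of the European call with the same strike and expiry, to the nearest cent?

exp(−qT) = exp(−0.01·0.25) = 0.9975;  exp(−rT) = exp(−0.023·0.25) = 0.9943
Put-call parity: C − P = S·e^(−qT) − K·e^(−rT) = 351·0.9975 − 350·0.9943 = 350.1225 − 348.0050 = 2.1175
C = P + (C − P) = 17.06 + (2.1175) = 19.1775

$19.18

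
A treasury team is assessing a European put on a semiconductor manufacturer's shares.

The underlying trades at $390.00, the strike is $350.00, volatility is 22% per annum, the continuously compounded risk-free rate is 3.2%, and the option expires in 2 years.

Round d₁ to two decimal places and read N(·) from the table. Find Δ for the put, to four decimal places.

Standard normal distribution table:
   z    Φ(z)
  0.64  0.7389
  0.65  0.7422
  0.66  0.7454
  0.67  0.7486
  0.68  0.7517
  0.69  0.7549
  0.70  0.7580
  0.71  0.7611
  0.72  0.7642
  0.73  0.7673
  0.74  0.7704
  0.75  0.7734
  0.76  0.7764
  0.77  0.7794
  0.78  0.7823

σ√T = 0.22 × 1.4142 = 0.3111
d₁ = [ln(390/350) + (0.032 + ½·0.22²)·2] / (σ√T) = (0.1082 + 0.1124) / 0.3111 = 0.7091 ≈ 0.71
N(d₁) = N(0.71) = 0.7611
Δ_put = N(d₁) − 1 = 0.7611 − 1 = -0.2389

-0.2389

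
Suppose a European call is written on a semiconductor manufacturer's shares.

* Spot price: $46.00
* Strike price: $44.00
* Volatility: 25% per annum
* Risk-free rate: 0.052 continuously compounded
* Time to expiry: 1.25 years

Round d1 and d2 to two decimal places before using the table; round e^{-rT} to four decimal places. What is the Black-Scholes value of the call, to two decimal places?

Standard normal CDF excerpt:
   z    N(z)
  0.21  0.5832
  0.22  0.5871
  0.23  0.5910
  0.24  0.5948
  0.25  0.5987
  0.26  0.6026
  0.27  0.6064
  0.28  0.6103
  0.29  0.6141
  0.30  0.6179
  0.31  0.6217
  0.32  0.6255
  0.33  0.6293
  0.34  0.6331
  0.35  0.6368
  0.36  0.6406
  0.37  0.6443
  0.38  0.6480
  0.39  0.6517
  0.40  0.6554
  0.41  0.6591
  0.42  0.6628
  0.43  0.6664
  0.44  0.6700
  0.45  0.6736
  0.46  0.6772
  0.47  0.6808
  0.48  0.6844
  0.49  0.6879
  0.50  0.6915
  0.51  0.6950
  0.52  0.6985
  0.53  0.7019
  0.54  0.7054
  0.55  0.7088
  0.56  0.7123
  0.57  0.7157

$7.60

T = 1.25;  σ√T = 0.2795
d₁ = [ln(46/44) + (0.052 + ½·0.25²)·1.25] / (σ√T) = (0.0445 + 0.1041) / 0.2795 = 0.5313 → 0.53
d₂ = 0.5313 − 0.2795 = 0.2518 → 0.25
exp(−rT) = exp(−0.052·1.25) = 0.9371
N(d₁) = N(0.53) = 0.7019;  N(d₂) = N(0.25) = 0.5987
C = 46·0.7019 − 44·0.9371·0.5987 = 32.2874 − 24.6858 = 7.6016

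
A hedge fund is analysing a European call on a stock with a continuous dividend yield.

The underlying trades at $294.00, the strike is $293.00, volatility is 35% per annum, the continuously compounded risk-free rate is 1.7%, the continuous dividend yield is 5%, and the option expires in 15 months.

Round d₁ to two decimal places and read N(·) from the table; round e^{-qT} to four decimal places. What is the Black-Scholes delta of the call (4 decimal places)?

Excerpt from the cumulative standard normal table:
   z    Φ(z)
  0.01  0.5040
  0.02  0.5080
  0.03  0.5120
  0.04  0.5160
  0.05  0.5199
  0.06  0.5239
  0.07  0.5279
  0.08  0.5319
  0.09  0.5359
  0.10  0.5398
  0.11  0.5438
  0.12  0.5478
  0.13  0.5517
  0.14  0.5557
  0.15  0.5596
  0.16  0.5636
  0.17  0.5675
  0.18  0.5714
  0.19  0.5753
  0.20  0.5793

0.5071

σ√T = 0.35·√1.25 = 0.3913
d₁ = [ln(294/293) + (0.017 − 0.05 + 0.35²/2)·1.25] / 0.3913 = [0.0034 + 0.0353] / 0.3913 = 0.0989 ⇒ 0.10
N(d₁) = N(0.10) = 0.5398
Δ_call = e^(−qT)·N(d₁) = 0.9394·0.5398 = 0.5071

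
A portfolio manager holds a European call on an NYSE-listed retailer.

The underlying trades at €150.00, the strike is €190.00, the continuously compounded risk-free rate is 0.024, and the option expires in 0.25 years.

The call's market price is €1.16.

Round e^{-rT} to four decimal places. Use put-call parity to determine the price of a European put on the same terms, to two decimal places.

e^(−rT) = e^(−0.024·0.25) = 0.9940
Put-call parity: C − P = S − K·e^(−rT) = 150 − 190·0.9940 = 150 − 188.8600 = -38.8600
P = C − (C − P) = 1.16 − (-38.8600) = 40.0200

€40.02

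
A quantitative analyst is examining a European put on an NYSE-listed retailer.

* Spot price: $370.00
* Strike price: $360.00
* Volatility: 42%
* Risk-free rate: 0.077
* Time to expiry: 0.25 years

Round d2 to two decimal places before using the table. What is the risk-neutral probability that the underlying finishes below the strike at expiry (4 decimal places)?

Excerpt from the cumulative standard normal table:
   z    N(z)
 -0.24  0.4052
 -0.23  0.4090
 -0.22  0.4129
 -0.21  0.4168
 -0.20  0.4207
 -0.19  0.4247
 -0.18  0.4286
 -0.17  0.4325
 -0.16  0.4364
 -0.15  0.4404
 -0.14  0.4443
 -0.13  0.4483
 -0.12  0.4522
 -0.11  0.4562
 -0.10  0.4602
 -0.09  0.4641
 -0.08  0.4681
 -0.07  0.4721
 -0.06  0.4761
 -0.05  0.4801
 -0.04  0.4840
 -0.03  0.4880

0.4522

T = 0.25;  σ√T = 0.2100
d₁ = [ln(370/360) + (0.077 + ½·0.42²)·0.25] / (σ√T) = (0.0274 + 0.0413) / 0.2100 = 0.3271 which rounds to 0.33
d₂ = 0.3271 − 0.2100 = 0.1171 which rounds to 0.12
Pr(exercise) under Q = N(−d₂) = N(-0.12) = 0.4522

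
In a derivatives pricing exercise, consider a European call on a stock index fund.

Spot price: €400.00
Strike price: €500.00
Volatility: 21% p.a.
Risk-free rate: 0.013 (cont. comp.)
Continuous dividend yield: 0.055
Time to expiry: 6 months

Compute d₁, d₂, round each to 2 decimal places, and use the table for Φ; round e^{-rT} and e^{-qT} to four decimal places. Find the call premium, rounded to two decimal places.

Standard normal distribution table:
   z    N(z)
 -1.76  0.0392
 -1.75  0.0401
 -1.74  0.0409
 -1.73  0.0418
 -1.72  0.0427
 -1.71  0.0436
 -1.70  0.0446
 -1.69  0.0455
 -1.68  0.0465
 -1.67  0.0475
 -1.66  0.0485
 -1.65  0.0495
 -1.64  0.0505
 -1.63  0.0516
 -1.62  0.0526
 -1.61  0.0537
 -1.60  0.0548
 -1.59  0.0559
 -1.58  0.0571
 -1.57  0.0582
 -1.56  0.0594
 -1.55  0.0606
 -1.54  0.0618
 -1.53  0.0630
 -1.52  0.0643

σ√T = 0.21·√0.5 = 0.1485
d₁ = [ln(400/500) + (0.013 − 0.055 + 0.21²/2)·0.5] / 0.1485 = [-0.2231 − 0.0100] / 0.1485 = -1.5699 which rounds to -1.57
d₂ = d₁ − σ√T = -1.5699 − 0.1485 = -1.7184 which rounds to -1.72
e^(−qT) = e^(−0.055·0.5) = 0.9729;  e^(−rT) = e^(−0.013·0.5) = 0.9935
N(d₁) = N(-1.57) = 0.0582;  N(d₂) = N(-1.72) = 0.0427
C = 400·0.9729·0.0582 − 500·0.9935·0.0427 = 22.6491 − 21.2112 = 1.4379

€1.44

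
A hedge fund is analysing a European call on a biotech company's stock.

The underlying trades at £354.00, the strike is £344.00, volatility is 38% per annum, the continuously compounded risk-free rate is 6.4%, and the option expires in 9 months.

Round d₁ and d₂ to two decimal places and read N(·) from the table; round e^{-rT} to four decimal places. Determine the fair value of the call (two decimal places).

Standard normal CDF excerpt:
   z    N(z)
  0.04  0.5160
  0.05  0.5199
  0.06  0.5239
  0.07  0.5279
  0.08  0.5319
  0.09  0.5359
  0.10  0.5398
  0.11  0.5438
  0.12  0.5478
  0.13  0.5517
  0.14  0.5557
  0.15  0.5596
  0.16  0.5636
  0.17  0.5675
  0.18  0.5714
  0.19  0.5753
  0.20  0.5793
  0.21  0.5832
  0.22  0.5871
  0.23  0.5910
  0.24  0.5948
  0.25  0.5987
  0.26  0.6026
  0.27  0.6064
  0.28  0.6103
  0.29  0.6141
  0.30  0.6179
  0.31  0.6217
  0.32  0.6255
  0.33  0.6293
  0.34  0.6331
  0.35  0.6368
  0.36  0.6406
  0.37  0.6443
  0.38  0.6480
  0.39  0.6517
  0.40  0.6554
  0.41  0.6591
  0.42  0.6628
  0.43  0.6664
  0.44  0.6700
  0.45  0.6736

£58.93

σ√T = 0.38·√0.75 = 0.3291
d₁ = [ln(354/344) + (0.064 + 0.38²/2)·0.75] / 0.3291 = [0.0287 + 0.1021] / 0.3291 = 0.3975 → 0.40
d₂ = d₁ − σ√T = 0.3975 − 0.3291 = 0.0684 → 0.07
e^(−rT) = e^(−0.064·0.75) = 0.9531
N(d₁) = N(0.40) = 0.6554;  N(d₂) = N(0.07) = 0.5279
C = 354·0.6554 − 344·0.9531·0.5279 = 232.0116 − 173.0807 = 58.9309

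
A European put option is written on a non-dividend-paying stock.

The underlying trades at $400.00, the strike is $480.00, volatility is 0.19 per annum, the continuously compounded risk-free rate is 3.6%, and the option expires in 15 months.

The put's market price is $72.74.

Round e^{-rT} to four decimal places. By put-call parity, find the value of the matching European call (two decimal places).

$13.86

e^(−rT) = e^(−0.036·1.25) = 0.9560
Put-call parity: C − P = S − K·e^(−rT) = 400 − 480·0.9560 = 400 − 458.8800 = -58.8800
C = P + (C − P) = 72.74 + (-58.8800) = 13.8600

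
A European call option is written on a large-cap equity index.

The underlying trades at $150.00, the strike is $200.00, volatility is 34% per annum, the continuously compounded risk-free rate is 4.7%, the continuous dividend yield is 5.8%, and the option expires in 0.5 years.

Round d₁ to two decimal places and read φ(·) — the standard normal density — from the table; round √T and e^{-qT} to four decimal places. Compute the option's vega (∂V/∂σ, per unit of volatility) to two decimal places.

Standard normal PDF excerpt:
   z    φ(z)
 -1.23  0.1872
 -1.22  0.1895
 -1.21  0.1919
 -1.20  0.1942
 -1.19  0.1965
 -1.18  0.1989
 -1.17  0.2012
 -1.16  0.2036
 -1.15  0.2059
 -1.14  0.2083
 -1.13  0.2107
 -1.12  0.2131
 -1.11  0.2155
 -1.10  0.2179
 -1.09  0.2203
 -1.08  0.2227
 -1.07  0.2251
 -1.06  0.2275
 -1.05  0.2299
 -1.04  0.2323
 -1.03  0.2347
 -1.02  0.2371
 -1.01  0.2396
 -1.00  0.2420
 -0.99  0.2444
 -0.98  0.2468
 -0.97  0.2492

22.45

T = 0.5;  σ√T = 0.2404
ln(S/K) + (r − q + σ²/2)T = ln(150/200) + (0.047 − 0.058 + 0.34²/2)·0.5 = -0.2877 + 0.0234 = -0.2643
d₁ = -0.2643 / 0.2404 = -1.0993 which rounds to -1.10
√T = √0.5 = 0.7071
φ(d₁) = φ(-1.10) = 0.2179
e^(−qT) = e^(−0.058·0.5) = 0.9714
vega = S·e^(−qT)·φ(d₁)·√T = 150·0.9714·0.2179·0.7071 = 22.4506
(Vega is the same for a European call and put with the same parameters.)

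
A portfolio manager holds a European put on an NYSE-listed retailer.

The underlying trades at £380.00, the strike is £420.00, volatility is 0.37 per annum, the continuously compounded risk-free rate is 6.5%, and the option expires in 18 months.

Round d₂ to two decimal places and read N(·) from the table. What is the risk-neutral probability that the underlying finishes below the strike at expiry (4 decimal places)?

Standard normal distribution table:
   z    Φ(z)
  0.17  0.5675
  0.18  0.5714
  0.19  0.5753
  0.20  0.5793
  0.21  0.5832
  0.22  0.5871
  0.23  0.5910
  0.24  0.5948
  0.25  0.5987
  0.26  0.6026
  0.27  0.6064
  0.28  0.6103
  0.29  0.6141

σ√T = 0.37 × 1.2247 = 0.4532
ln(S/K) + (r + σ²/2)T = ln(380/420) + (0.065 + 0.37²/2)·1.5 = -0.1001 + 0.2002 = 0.1001
d₁ = 0.1001 / 0.4532 = 0.2209 → 0.22
d₂ = d₁ − σ√T = 0.2209 − 0.4532 = -0.2323 → -0.23
Pr(exercise) under Q = N(−d₂) = N(0.23) = 0.5910

0.5910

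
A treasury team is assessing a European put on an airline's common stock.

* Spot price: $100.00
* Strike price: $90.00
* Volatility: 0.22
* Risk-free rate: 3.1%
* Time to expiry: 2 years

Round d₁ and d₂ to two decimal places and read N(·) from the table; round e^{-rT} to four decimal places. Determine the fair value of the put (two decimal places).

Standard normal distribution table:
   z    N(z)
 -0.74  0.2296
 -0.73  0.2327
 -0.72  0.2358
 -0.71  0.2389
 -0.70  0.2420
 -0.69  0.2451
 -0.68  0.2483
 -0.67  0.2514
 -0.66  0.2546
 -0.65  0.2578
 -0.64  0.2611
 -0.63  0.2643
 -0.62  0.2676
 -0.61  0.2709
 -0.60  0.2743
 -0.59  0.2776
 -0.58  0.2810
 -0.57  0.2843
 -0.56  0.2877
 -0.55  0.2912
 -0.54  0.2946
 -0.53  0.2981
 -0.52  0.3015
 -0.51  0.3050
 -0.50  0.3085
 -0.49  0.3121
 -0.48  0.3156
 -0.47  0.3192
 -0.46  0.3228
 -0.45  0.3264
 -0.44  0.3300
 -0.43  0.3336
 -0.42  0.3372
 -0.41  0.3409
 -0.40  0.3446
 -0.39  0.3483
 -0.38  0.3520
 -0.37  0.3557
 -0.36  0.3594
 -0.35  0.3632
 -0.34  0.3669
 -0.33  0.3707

σ√T = 0.22·√2 = 0.3111
d₁ = [ln(100/90) + (0.031 + ½·0.22²)·2] / (σ√T) = (0.1054 + 0.1104) / 0.3111 = 0.6935 which rounds to 0.69
d₂ = 0.6935 − 0.3111 = 0.3824 which rounds to 0.38
e^(−rT) = e^(−0.031·2) = 0.9399
N(−d₂) = N(-0.38) = 0.3520;  N(−d₁) = N(-0.69) = 0.2451
P = 90·0.9399·0.3520 − 100·0.2451 = 29.7760 − 24.5100 = 5.2660

$5.27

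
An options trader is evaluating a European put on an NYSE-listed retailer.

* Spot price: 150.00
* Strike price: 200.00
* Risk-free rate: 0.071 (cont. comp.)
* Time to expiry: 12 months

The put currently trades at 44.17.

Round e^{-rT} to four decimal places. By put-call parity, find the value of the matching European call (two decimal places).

7.87

e^(−rT) = e^(−0.071·1) = 0.9315
Put-call parity: C − P = S − K·e^(−rT) = 150 − 200·0.9315 = 150 − 186.3000 = -36.3000
C = P + (C − P) = 44.17 + (-36.3000) = 7.8700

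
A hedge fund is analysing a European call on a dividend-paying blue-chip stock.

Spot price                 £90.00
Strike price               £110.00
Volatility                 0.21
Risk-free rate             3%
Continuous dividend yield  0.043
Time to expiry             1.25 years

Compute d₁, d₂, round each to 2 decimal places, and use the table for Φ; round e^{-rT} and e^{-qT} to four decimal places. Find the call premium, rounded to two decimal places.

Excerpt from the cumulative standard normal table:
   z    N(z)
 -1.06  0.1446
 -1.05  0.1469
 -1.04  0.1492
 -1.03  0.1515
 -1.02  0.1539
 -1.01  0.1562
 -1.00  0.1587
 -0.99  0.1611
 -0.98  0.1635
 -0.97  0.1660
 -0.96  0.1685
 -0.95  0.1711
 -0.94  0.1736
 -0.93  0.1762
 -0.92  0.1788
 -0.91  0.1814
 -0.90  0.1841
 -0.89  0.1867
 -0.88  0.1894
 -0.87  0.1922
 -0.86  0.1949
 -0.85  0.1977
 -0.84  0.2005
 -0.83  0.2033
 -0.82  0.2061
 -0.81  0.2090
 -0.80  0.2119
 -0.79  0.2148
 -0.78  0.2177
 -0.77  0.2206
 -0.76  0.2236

£2.02

σ√T = 0.21·√1.25 = 0.2348
d₁ = [ln(90/110) + (0.03 − 0.043 + 0.21²/2)·1.25] / 0.2348 = [-0.2007 + 0.0113] / 0.2348 = -0.8065 ⇒ -0.81
d₂ = d₁ − σ√T = -0.8065 − 0.2348 = -1.0413 ⇒ -1.04
exp(−qT) = exp(−0.043·1.25) = 0.9477;  exp(−rT) = exp(−0.03·1.25) = 0.9632
N(d₁) = N(-0.81) = 0.2090;  N(d₂) = N(-1.04) = 0.1492
C = 90·0.9477·0.2090 − 110·0.9632·0.1492 = 17.8262 − 15.8080 = 2.0182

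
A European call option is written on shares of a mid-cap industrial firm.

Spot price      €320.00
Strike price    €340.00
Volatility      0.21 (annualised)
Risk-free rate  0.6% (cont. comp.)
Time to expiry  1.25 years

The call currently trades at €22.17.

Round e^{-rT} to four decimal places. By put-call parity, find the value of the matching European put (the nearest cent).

exp(−rT) = exp(−0.006·1.25) = 0.9925
Put-call parity: C − P = S − K·e^(−rT) = 320 − 340·0.9925 = 320 − 337.4500 = -17.4500
P = C − (C − P) = 22.17 − (-17.4500) = 39.6200

€39.62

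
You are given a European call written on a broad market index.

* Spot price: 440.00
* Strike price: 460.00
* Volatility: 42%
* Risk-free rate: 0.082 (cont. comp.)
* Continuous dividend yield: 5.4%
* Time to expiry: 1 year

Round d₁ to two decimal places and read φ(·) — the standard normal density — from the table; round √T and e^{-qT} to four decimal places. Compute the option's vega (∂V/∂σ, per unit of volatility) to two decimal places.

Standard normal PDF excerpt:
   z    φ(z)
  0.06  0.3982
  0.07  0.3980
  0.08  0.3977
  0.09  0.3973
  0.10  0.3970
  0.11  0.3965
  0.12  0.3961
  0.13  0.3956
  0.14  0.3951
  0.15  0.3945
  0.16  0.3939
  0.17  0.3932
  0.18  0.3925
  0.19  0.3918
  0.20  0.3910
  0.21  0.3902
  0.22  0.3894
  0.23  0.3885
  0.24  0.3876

T = 1;  σ√T = 0.4200
d₁ = [ln(440/460) + (0.082 − 0.054 + ½·0.42²)·1] / (σ√T) = (-0.0445 + 0.1162) / 0.4200 = 0.1708 → 0.17
√T = √1 = 1.0000
φ(d₁) = φ(0.17) = 0.3932
exp(−qT) = exp(−0.054·1) = 0.9474
vega = S·exp(−qT)·φ(d₁)·√T = 440·0.9474·0.3932·1.0000 = 163.9078

163.91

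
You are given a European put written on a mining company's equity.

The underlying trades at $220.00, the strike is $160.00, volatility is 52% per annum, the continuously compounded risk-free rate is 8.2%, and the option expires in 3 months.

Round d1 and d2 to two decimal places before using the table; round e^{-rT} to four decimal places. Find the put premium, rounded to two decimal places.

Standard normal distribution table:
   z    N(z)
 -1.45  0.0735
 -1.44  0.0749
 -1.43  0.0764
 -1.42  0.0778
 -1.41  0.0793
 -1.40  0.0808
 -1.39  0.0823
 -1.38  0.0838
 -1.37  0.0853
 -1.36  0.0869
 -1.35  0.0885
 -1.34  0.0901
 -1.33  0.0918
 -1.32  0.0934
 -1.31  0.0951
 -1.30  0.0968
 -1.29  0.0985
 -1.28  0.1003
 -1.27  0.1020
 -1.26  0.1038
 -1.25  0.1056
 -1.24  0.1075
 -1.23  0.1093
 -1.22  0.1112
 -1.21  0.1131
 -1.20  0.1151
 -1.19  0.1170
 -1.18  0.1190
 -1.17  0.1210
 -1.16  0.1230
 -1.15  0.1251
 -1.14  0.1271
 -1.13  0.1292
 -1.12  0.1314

σ√T = 0.52·√0.25 = 0.2600
d₁ = [ln(220/160) + (0.082 + 0.52²/2)·0.25] / 0.2600 = [0.3185 + 0.0543] / 0.2600 = 1.4337 ⇒ 1.43
d₂ = d₁ − σ√T = 1.4337 − 0.2600 = 1.1737 ⇒ 1.17
e^(−rT) = e^(−0.082·0.25) = 0.9797
P = 160·0.9797·N(-1.17) − 220·N(-1.43) = 160·0.9797·0.1210 − 220·0.0764 = 18.9670 − 16.8080 = 2.1590

$2.16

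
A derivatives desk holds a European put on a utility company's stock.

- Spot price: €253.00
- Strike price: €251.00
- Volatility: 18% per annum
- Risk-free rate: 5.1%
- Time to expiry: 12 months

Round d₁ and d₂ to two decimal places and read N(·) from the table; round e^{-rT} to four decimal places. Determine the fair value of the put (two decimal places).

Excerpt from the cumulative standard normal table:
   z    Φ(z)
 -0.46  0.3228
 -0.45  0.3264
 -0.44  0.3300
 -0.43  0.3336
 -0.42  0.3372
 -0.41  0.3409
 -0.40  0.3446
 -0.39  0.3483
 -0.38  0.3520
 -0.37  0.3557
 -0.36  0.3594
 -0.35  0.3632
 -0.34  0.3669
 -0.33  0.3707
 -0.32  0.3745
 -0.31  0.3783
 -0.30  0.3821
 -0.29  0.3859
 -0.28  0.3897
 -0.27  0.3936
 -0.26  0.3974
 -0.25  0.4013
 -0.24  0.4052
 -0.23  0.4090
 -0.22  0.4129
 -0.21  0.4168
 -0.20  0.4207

T = 1;  σ√T = 0.1800
d₁ = [ln(253/251) + (0.051 + 0.18²/2)·1] / 0.1800 = [0.0079 + 0.0672] / 0.1800 = 0.4174 which rounds to 0.42
d₂ = d₁ − σ√T = 0.4174 − 0.1800 = 0.2374 which rounds to 0.24
e^(−rT) = e^(−0.051·1) = 0.9503
N(−d₂) = N(-0.24) = 0.4052;  N(−d₁) = N(-0.42) = 0.3372
P = 251·0.9503·0.4052 − 253·0.3372 = 96.6505 − 85.3116 = 11.3389

€11.34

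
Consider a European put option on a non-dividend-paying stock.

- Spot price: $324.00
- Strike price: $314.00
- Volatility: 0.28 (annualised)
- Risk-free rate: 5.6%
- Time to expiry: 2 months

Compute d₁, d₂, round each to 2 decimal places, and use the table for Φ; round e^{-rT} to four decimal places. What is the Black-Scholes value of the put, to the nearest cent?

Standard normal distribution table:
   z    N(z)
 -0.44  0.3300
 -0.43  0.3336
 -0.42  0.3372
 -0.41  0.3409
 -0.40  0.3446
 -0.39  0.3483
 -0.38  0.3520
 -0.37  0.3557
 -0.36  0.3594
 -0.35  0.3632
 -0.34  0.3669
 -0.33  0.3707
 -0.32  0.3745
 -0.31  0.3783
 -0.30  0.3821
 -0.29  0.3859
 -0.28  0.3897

$8.41

σ√T = 0.28 × 0.4082 = 0.1143
d₁ = [ln(324/314) + (0.056 + ½·0.28²)·0.1667] / (σ√T) = (0.0314 + 0.0159) / 0.1143 = 0.4131 → 0.41
d₂ = 0.4131 − 0.1143 = 0.2988 → 0.30
exp(−rT) = exp(−0.056·0.1667) = 0.9907
N(−d₂) = N(-0.30) = 0.3821;  N(−d₁) = N(-0.41) = 0.3409
P = 314·0.9907·0.3821 − 324·0.3409 = 118.8636 − 110.4516 = 8.4120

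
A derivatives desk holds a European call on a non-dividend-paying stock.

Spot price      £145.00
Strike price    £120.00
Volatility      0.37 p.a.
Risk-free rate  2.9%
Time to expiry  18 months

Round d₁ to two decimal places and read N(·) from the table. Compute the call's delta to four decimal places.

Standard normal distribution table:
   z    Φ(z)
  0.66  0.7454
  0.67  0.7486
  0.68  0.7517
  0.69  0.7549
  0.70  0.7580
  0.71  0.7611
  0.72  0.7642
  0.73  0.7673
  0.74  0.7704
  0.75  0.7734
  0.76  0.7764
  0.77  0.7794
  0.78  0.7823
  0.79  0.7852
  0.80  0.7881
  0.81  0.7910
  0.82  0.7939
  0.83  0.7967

0.7704

T = 1.5;  σ√T = 0.4532
ln(S/K) + (r + σ²/2)T = ln(145/120) + (0.029 + 0.37²/2)·1.5 = 0.1892 + 0.1462 = 0.3354
d₁ = 0.3354 / 0.4532 = 0.7402 → 0.74
N(d₁) = N(0.74) = 0.7704
Δ_call = N(d₁) = 0.7704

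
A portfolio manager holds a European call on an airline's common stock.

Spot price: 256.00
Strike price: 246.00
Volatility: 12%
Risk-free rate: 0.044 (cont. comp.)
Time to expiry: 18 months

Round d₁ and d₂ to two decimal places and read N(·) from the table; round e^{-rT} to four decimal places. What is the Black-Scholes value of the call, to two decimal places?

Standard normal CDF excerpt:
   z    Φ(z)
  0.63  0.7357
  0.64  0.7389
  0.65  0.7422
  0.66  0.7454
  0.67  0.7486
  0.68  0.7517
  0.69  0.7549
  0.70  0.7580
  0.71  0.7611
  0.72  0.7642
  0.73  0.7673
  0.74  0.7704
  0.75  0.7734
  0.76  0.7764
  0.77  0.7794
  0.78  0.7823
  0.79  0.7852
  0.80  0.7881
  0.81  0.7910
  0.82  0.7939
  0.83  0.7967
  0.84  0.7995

T = 1.5;  σ√T = 0.1470
d₁ = [ln(256/246) + (0.044 + ½·0.12²)·1.5] / (σ√T) = (0.0398 + 0.0768) / 0.1470 = 0.7937 ⇒ 0.79
d₂ = 0.7937 − 0.1470 = 0.6467 ⇒ 0.65
exp(−rT) = exp(−0.044·1.5) = 0.9361
N(d₁) = N(0.79) = 0.7852;  N(d₂) = N(0.65) = 0.7422
C = 256·0.7852 − 246·0.9361·0.7422 = 201.0112 − 170.9143 = 30.0969

30.10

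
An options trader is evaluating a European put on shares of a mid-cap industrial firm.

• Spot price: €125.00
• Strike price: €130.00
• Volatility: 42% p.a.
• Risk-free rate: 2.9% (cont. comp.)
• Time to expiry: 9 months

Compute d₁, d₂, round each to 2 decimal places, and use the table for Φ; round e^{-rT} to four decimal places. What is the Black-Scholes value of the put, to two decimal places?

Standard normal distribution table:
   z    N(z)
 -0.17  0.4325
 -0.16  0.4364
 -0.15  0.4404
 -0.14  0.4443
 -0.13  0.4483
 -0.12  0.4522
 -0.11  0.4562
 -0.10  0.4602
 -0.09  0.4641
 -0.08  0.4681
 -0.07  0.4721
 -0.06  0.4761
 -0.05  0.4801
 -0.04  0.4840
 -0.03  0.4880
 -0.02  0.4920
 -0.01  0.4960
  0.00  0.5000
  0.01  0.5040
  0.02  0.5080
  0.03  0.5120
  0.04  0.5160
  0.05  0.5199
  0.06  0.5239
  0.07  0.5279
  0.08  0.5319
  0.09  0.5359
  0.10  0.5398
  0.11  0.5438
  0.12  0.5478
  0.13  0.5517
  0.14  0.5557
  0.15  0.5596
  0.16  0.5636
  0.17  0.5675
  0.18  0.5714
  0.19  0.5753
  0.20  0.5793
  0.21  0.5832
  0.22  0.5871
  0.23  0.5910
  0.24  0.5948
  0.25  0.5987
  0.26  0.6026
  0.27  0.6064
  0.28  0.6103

σ√T = 0.42·√0.75 = 0.3637
d₁ = [ln(125/130) + (0.029 + 0.42²/2)·0.75] / 0.3637 = [-0.0392 + 0.0879] / 0.3637 = 0.1338 → 0.13
d₂ = d₁ − σ√T = 0.1338 − 0.3637 = -0.2299 → -0.23
exp(−rT) = exp(−0.029·0.75) = 0.9785
N(−d₂) = N(0.23) = 0.5910;  N(−d₁) = N(-0.13) = 0.4483
P = 130·0.9785·0.5910 − 125·0.4483 = 75.1782 − 56.0375 = 19.1407

€19.14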